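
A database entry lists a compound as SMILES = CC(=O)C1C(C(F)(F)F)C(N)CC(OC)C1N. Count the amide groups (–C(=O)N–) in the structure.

Scan the SMILES for the amide motif — none present.
Groups that are present: 1 ether, 1 ketone, 2 primary amine.

0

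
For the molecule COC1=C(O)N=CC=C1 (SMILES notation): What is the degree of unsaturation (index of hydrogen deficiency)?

4

Molecular formula: C6H7NO2.
DoU = (2C + 2 + N − H − X) / 2, where X is the halogen count and O/S are ignored.
    = (2·6 + 2 + 1 − 7 − 0) / 2 = 8 / 2 = 4.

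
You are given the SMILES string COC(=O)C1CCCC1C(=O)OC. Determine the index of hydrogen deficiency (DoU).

3

Degree of unsaturation = (number of rings) + (number of π bonds).
Ring closures in the SMILES: 1.
π bonds: 2 double bonds (each 1 DoU) → 2 DoU from unsaturation.
Total DoU = 1 + 2 = 3.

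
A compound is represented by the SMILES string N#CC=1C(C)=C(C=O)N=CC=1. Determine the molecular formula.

Walk through each heavy atom and fill implicit hydrogens from standard valence (C 4, N 3, O 2, S 2, halogen 1):
  atom 1: N, bond orders sum to 3 (valence 3) → 0 H
  atom 2: C, bond orders sum to 4 (valence 4) → 0 H
  atom 3: C, bond orders sum to 4 (valence 4) → 0 H
  atom 4: C, bond orders sum to 4 (valence 4) → 0 H
  atom 5: C, bond orders sum to 1 (valence 4) → 3 H
  atom 6: C, bond orders sum to 4 (valence 4) → 0 H
  atom 7: C, bond orders sum to 3 (valence 4) → 1 H
  atom 8: O, bond orders sum to 2 (valence 2) → 0 H
  atom 9: N, bond orders sum to 3 (valence 3) → 0 H
  atom 10: C, bond orders sum to 3 (valence 4) → 1 H
  atom 11: C, bond orders sum to 3 (valence 4) → 1 H
Totals → C:8, H:6, N:2, O:1.

C8H6N2O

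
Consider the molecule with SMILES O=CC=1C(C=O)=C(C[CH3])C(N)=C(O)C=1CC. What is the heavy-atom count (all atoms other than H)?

Every atom symbol written in the SMILES (organic subset) is one heavy atom; implicit H are not written.
Heavy atoms by element → C:12, N:1, O:3.
Total: 16.

16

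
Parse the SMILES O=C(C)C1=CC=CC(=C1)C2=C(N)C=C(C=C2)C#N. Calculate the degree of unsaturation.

Degree of unsaturation = (number of rings) + (number of π bonds).
Ring closures in the SMILES: 2.
π bonds: 7 double bonds (each 1 DoU), 1 triple bond (each 2 DoU) → 9 DoU from unsaturation.
Total DoU = 2 + 9 = 11.

11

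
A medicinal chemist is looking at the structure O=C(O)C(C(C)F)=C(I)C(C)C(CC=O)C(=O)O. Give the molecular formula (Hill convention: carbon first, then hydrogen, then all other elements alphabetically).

Walk through each heavy atom and fill implicit hydrogens from standard valence (C 4, N 3, O 2, S 2, halogen 1):
  atom 1: O, bond orders sum to 2 (valence 2) → 0 H
  atom 2: C, bond orders sum to 4 (valence 4) → 0 H
  atom 3: O, bond orders sum to 1 (valence 2) → 1 H
  atom 4: C, bond orders sum to 4 (valence 4) → 0 H
  atom 5: C, bond orders sum to 3 (valence 4) → 1 H
  atom 6: C, bond orders sum to 1 (valence 4) → 3 H
  atom 7: F (halogen, monovalent) → 0 H
  atom 8: C, bond orders sum to 4 (valence 4) → 0 H
  atom 9: I (halogen, monovalent) → 0 H
  atom 10: C, bond orders sum to 3 (valence 4) → 1 H
  atom 11: C, bond orders sum to 1 (valence 4) → 3 H
  atom 12: C, bond orders sum to 3 (valence 4) → 1 H
  atom 13: C, bond orders sum to 2 (valence 4) → 2 H
  atom 14: C, bond orders sum to 3 (valence 4) → 1 H
  atom 15: O, bond orders sum to 2 (valence 2) → 0 H
  atom 16: C, bond orders sum to 4 (valence 4) → 0 H
  atom 17: O, bond orders sum to 2 (valence 2) → 0 H
  atom 18: O, bond orders sum to 1 (valence 2) → 1 H
Totals → C:11, H:14, F:1, I:1, O:5.
In Hill order: C11H14FIO5.

C11H14FIO5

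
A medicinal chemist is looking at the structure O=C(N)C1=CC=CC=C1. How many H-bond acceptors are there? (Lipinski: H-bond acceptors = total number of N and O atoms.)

2

N atoms: 1; O atoms: 1.
Lipinski HBA = 1 + 1 = 2.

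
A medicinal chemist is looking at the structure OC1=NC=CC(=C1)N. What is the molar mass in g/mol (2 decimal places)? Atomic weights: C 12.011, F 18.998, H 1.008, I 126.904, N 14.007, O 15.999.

First, the molecular formula is C5H6N2O (counting implicit H from valence).
  C: 5 × 12.011 = 60.055
  H: 6 × 1.008 = 6.048
  N: 2 × 14.007 = 28.014
  O: 1 × 15.999 = 15.999
Sum: 5×12.011 + 6×1.008 + 2×14.007 + 1×15.999 = 110.116 → 110.12 g/mol.

110.12 g/mol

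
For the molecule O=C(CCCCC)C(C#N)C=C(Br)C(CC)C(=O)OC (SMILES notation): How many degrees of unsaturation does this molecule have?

Degree of unsaturation = (number of rings) + (number of π bonds).
Ring closures in the SMILES: 0.
π bonds: 3 double bonds (each 1 DoU), 1 triple bond (each 2 DoU) → 5 DoU from unsaturation.
Total DoU = 0 + 5 = 5.

5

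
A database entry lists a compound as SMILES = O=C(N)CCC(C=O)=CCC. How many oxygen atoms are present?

Scan the SMILES for O atoms (remember two-letter symbols like Cl and Br are single atoms).
Oxygen count: 2.

2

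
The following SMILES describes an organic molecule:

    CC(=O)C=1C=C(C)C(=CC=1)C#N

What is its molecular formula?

C10H9NO

Walk through each heavy atom and fill implicit hydrogens from standard valence (C 4, N 3, O 2, S 2, halogen 1):
  atom 1: C, bond orders sum to 1 (valence 4) → 3 H
  atom 2: C, bond orders sum to 4 (valence 4) → 0 H
  atom 3: O, bond orders sum to 2 (valence 2) → 0 H
  atom 4: C, bond orders sum to 4 (valence 4) → 0 H
  atom 5: C, bond orders sum to 3 (valence 4) → 1 H
  atom 6: C, bond orders sum to 4 (valence 4) → 0 H
  atom 7: C, bond orders sum to 1 (valence 4) → 3 H
  atom 8: C, bond orders sum to 4 (valence 4) → 0 H
  atom 9: C, bond orders sum to 3 (valence 4) → 1 H
  atom 10: C, bond orders sum to 3 (valence 4) → 1 H
  atom 11: C, bond orders sum to 4 (valence 4) → 0 H
  atom 12: N, bond orders sum to 3 (valence 3) → 0 H
Totals → C:10, H:9, N:1, O:1.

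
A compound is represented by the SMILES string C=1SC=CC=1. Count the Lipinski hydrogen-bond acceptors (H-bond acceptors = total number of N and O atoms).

0

N atoms: 0; O atoms: 0.
Lipinski HBA = 0 + 0 = 0.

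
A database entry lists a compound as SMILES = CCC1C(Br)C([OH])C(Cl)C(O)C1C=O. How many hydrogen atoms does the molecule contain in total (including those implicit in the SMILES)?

14

Walk through each heavy atom and fill implicit hydrogens from standard valence (C 4, N 3, O 2, S 2, halogen 1):
  atom 1: C, bond orders sum to 1 (valence 4) → 3 H
  atom 2: C, bond orders sum to 2 (valence 4) → 2 H
  atom 3: C, bond orders sum to 3 (valence 4) → 1 H
  atom 4: C, bond orders sum to 3 (valence 4) → 1 H
  atom 5: Br (halogen, monovalent) → 0 H
  atom 6: C, bond orders sum to 3 (valence 4) → 1 H
  atom 7: O with explicit H count 1
  atom 8: C, bond orders sum to 3 (valence 4) → 1 H
  atom 9: Cl (halogen, monovalent) → 0 H
  atom 10: C, bond orders sum to 3 (valence 4) → 1 H
  atom 11: O, bond orders sum to 1 (valence 2) → 1 H
  atom 12: C, bond orders sum to 3 (valence 4) → 1 H
  atom 13: C, bond orders sum to 3 (valence 4) → 1 H
  atom 14: O, bond orders sum to 2 (valence 2) → 0 H
Total hydrogens: 14.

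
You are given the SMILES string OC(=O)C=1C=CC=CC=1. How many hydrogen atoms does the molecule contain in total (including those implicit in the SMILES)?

6

Walk through each heavy atom and fill implicit hydrogens from standard valence (C 4, N 3, O 2, S 2, halogen 1):
  atom 1: O, bond orders sum to 1 (valence 2) → 1 H
  atom 2: C, bond orders sum to 4 (valence 4) → 0 H
  atom 3: O, bond orders sum to 2 (valence 2) → 0 H
  atom 4: C, bond orders sum to 4 (valence 4) → 0 H
  atom 5: C, bond orders sum to 3 (valence 4) → 1 H
  atom 6: C, bond orders sum to 3 (valence 4) → 1 H
  atom 7: C, bond orders sum to 3 (valence 4) → 1 H
  atom 8: C, bond orders sum to 3 (valence 4) → 1 H
  atom 9: C, bond orders sum to 3 (valence 4) → 1 H
Total hydrogens: 6.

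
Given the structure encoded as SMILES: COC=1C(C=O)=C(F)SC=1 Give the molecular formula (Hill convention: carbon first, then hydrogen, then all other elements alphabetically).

Walk through each heavy atom and fill implicit hydrogens from standard valence (C 4, N 3, O 2, S 2, halogen 1):
  atom 1: C, bond orders sum to 1 (valence 4) → 3 H
  atom 2: O, bond orders sum to 2 (valence 2) → 0 H
  atom 3: C, bond orders sum to 4 (valence 4) → 0 H
  atom 4: C, bond orders sum to 4 (valence 4) → 0 H
  atom 5: C, bond orders sum to 3 (valence 4) → 1 H
  atom 6: O, bond orders sum to 2 (valence 2) → 0 H
  atom 7: C, bond orders sum to 4 (valence 4) → 0 H
  atom 8: F (halogen, monovalent) → 0 H
  atom 9: S, bond orders sum to 2 (valence 2) → 0 H
  atom 10: C, bond orders sum to 3 (valence 4) → 1 H
Totals → C:6, H:5, F:1, O:2, S:1.

C6H5FO2S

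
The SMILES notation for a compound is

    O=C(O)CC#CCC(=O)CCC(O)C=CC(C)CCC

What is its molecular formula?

C16H24O4

Walk through each heavy atom and fill implicit hydrogens from standard valence (C 4, N 3, O 2, S 2, halogen 1):
  atom 1: O, bond orders sum to 2 (valence 2) → 0 H
  atom 2: C, bond orders sum to 4 (valence 4) → 0 H
  atom 3: O, bond orders sum to 1 (valence 2) → 1 H
  atom 4: C, bond orders sum to 2 (valence 4) → 2 H
  atom 5: C, bond orders sum to 4 (valence 4) → 0 H
  atom 6: C, bond orders sum to 4 (valence 4) → 0 H
  atom 7: C, bond orders sum to 2 (valence 4) → 2 H
  atom 8: C, bond orders sum to 4 (valence 4) → 0 H
  atom 9: O, bond orders sum to 2 (valence 2) → 0 H
  atom 10: C, bond orders sum to 2 (valence 4) → 2 H
  atom 11: C, bond orders sum to 2 (valence 4) → 2 H
  atom 12: C, bond orders sum to 3 (valence 4) → 1 H
  atom 13: O, bond orders sum to 1 (valence 2) → 1 H
  atom 14: C, bond orders sum to 3 (valence 4) → 1 H
  atom 15: C, bond orders sum to 3 (valence 4) → 1 H
  atom 16: C, bond orders sum to 3 (valence 4) → 1 H
  atom 17: C, bond orders sum to 1 (valence 4) → 3 H
  atom 18: C, bond orders sum to 2 (valence 4) → 2 H
  atom 19: C, bond orders sum to 2 (valence 4) → 2 H
  atom 20: C, bond orders sum to 1 (valence 4) → 3 H
Totals → C:16, H:24, O:4.
In Hill order: C16H24O4.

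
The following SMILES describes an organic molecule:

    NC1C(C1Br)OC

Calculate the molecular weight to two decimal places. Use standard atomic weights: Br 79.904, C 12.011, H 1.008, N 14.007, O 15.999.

166.02 g/mol

First, the molecular formula is C4H8BrNO (counting implicit H from valence).
  Br: 1 × 79.904 = 79.904
  C: 4 × 12.011 = 48.044
  H: 8 × 1.008 = 8.064
  N: 1 × 14.007 = 14.007
  O: 1 × 15.999 = 15.999
Sum: 1×79.904 + 4×12.011 + 8×1.008 + 1×14.007 + 1×15.999 = 166.018 → 166.02 g/mol.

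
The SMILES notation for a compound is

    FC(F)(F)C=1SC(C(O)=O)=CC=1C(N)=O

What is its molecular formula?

Walk through each heavy atom and fill implicit hydrogens from standard valence (C 4, N 3, O 2, S 2, halogen 1):
  atom 1: F (halogen, monovalent) → 0 H
  atom 2: C, bond orders sum to 4 (valence 4) → 0 H
  atom 3: F (halogen, monovalent) → 0 H
  atom 4: F (halogen, monovalent) → 0 H
  atom 5: C, bond orders sum to 4 (valence 4) → 0 H
  atom 6: S, bond orders sum to 2 (valence 2) → 0 H
  atom 7: C, bond orders sum to 4 (valence 4) → 0 H
  atom 8: C, bond orders sum to 4 (valence 4) → 0 H
  atom 9: O, bond orders sum to 1 (valence 2) → 1 H
  atom 10: O, bond orders sum to 2 (valence 2) → 0 H
  atom 11: C, bond orders sum to 3 (valence 4) → 1 H
  atom 12: C, bond orders sum to 4 (valence 4) → 0 H
  atom 13: C, bond orders sum to 4 (valence 4) → 0 H
  atom 14: N, bond orders sum to 1 (valence 3) → 2 H
  atom 15: O, bond orders sum to 2 (valence 2) → 0 H
Totals → C:7, H:4, F:3, N:1, O:3, S:1.

C7H4F3NO3S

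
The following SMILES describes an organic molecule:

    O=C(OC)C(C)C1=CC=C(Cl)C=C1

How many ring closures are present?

1

In SMILES, each pair of matching ring-closure digits denotes one ring-closing bond; the number of such bonds equals the number of independent rings.
Ring-closure bonds here: 1.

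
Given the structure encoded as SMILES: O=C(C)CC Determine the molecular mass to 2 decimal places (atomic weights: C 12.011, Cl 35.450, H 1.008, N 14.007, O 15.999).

First, the molecular formula is C4H8O (counting implicit H from valence).
  C: 4 × 12.011 = 48.044
  H: 8 × 1.008 = 8.064
  O: 1 × 15.999 = 15.999
Sum: 4×12.011 + 8×1.008 + 1×15.999 = 72.107 → 72.11 g/mol.

72.11 g/mol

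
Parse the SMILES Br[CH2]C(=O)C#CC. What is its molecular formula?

C5H5BrO

Walk through each heavy atom and fill implicit hydrogens from standard valence (C 4, N 3, O 2, S 2, halogen 1):
  atom 1: Br (halogen, monovalent) → 0 H
  atom 2: C with explicit H count 2
  atom 3: C, bond orders sum to 4 (valence 4) → 0 H
  atom 4: O, bond orders sum to 2 (valence 2) → 0 H
  atom 5: C, bond orders sum to 4 (valence 4) → 0 H
  atom 6: C, bond orders sum to 4 (valence 4) → 0 H
  atom 7: C, bond orders sum to 1 (valence 4) → 3 H
Totals → C:5, H:5, Br:1, O:1.
In Hill order: C5H5BrO.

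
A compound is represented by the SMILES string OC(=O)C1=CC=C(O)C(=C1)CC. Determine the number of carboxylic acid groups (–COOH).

The carboxylic acid motif appears at heavy-atom position 2 in the SMILES.
Other groups present: 1 hydroxyl.
Carboxylic acid count: 1.

1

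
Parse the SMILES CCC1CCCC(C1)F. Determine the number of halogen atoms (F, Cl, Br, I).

Halogen atoms appear at heavy-atom position 9 (1×F).
Halogen count: 1.

1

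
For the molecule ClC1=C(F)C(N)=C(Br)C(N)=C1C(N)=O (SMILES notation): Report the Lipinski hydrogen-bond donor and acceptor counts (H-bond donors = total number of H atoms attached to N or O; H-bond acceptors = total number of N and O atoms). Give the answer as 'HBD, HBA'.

6, 4

Donors: find every N or O and count the H atoms it carries.
  atom 6 (N): bond orders sum to 1 → 2 H
  atom 10 (N): bond orders sum to 1 → 2 H
  atom 13 (N): bond orders sum to 1 → 2 H
  atom 14 (O): bond orders sum to 2 → 0 H
Lipinski HBD = 6.
Acceptors: N atoms = 3, O atoms = 1 → HBA = 4.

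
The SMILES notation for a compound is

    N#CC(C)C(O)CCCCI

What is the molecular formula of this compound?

C8H14INO

Walk through each heavy atom and fill implicit hydrogens from standard valence (C 4, N 3, O 2, S 2, halogen 1):
  atom 1: N, bond orders sum to 3 (valence 3) → 0 H
  atom 2: C, bond orders sum to 4 (valence 4) → 0 H
  atom 3: C, bond orders sum to 3 (valence 4) → 1 H
  atom 4: C, bond orders sum to 1 (valence 4) → 3 H
  atom 5: C, bond orders sum to 3 (valence 4) → 1 H
  atom 6: O, bond orders sum to 1 (valence 2) → 1 H
  atom 7: C, bond orders sum to 2 (valence 4) → 2 H
  atom 8: C, bond orders sum to 2 (valence 4) → 2 H
  atom 9: C, bond orders sum to 2 (valence 4) → 2 H
  atom 10: C, bond orders sum to 2 (valence 4) → 2 H
  atom 11: I (halogen, monovalent) → 0 H
Totals → C:8, H:14, I:1, N:1, O:1.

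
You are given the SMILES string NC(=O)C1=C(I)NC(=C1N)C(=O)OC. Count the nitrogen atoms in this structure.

3

Scan the SMILES for N atoms (remember two-letter symbols like Cl and Br are single atoms).
Nitrogen count: 3.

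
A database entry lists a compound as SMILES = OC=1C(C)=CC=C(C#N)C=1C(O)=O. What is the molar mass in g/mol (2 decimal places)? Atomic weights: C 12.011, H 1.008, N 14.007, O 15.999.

177.16 g/mol

First, the molecular formula is C9H7NO3 (counting implicit H from valence).
  C: 9 × 12.011 = 108.099
  H: 7 × 1.008 = 7.056
  N: 1 × 14.007 = 14.007
  O: 3 × 15.999 = 47.997
Sum: 9×12.011 + 7×1.008 + 1×14.007 + 3×15.999 = 177.159 → 177.16 g/mol.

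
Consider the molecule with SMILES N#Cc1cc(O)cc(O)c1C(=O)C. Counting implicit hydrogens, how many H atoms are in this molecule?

7

Walk through each heavy atom and fill implicit hydrogens from standard valence (C 4, N 3, O 2, S 2, halogen 1); for lowercase aromatic atoms, an aromatic c carries 1 H when it has two neighbours and 0 H with three, and aromatic n carries 0 H:
  atom 1: N, bond orders sum to 3 (valence 3) → 0 H
  atom 2: C, bond orders sum to 4 (valence 4) → 0 H
  atom 3: aromatic c, 3 neighbours → 0 H
  atom 4: aromatic c, 2 neighbours → 1 H
  atom 5: aromatic c, 3 neighbours → 0 H
  atom 6: O, bond orders sum to 1 (valence 2) → 1 H
  atom 7: aromatic c, 2 neighbours → 1 H
  atom 8: aromatic c, 3 neighbours → 0 H
  atom 9: O, bond orders sum to 1 (valence 2) → 1 H
  atom 10: aromatic c, 3 neighbours → 0 H
  atom 11: C, bond orders sum to 4 (valence 4) → 0 H
  atom 12: O, bond orders sum to 2 (valence 2) → 0 H
  atom 13: C, bond orders sum to 1 (valence 4) → 3 H
Total hydrogens: 7.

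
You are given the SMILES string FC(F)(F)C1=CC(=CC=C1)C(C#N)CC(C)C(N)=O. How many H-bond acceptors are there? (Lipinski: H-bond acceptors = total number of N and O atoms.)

3

N atoms: 2; O atoms: 1.
Lipinski HBA = 2 + 1 = 3.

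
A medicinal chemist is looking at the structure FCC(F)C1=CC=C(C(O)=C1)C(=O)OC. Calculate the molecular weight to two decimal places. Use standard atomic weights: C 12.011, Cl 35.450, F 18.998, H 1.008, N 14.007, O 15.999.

216.18 g/mol

First, the molecular formula is C10H10F2O3 (counting implicit H from valence).
  C: 10 × 12.011 = 120.110
  F: 2 × 18.998 = 37.996
  H: 10 × 1.008 = 10.080
  O: 3 × 15.999 = 47.997
Sum: 10×12.011 + 2×18.998 + 10×1.008 + 3×15.999 = 216.183 → 216.18 g/mol.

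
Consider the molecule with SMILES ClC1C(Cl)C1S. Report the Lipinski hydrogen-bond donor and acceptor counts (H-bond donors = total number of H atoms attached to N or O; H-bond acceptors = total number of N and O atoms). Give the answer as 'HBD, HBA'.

Donors: find every N or O and count the H atoms it carries.
  (no N or O atoms present)
Lipinski HBD = 0.
Acceptors: N atoms = 0, O atoms = 0 → HBA = 0.

0, 0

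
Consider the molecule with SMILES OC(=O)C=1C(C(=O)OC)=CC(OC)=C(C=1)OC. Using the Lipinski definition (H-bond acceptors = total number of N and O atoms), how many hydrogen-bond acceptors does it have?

N atoms: 0; O atoms: 6.
Lipinski HBA = 0 + 6 = 6.

6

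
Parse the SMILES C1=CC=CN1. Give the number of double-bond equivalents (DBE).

Molecular formula: C4H5N.
DoU = (2C + 2 + N − H − X) / 2, where X is the halogen count and O/S are ignored.
    = (2·4 + 2 + 1 − 5 − 0) / 2 = 6 / 2 = 3.

3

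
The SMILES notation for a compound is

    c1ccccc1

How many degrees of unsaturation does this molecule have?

4

Molecular formula: C6H6.
DoU = (2C + 2 + N − H − X) / 2, where X is the halogen count and O/S are ignored.
    = (2·6 + 2 + 0 − 6 − 0) / 2 = 8 / 2 = 4.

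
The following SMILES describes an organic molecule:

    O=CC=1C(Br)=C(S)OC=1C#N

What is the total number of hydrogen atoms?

2

Walk through each heavy atom and fill implicit hydrogens from standard valence (C 4, N 3, O 2, S 2, halogen 1):
  atom 1: O, bond orders sum to 2 (valence 2) → 0 H
  atom 2: C, bond orders sum to 3 (valence 4) → 1 H
  atom 3: C, bond orders sum to 4 (valence 4) → 0 H
  atom 4: C, bond orders sum to 4 (valence 4) → 0 H
  atom 5: Br (halogen, monovalent) → 0 H
  atom 6: C, bond orders sum to 4 (valence 4) → 0 H
  atom 7: S, bond orders sum to 1 (valence 2) → 1 H
  atom 8: O, bond orders sum to 2 (valence 2) → 0 H
  atom 9: C, bond orders sum to 4 (valence 4) → 0 H
  atom 10: C, bond orders sum to 4 (valence 4) → 0 H
  atom 11: N, bond orders sum to 3 (valence 3) → 0 H
Total hydrogens: 2.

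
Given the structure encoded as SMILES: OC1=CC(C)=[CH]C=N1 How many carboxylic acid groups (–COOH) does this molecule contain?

Scan the SMILES for the carboxylic acid motif — none present.
Groups that are present: 1 hydroxyl.

0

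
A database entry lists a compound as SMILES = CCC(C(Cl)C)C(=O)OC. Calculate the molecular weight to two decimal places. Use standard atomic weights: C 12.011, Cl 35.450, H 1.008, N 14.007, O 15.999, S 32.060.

First, the molecular formula is C7H13ClO2 (counting implicit H from valence).
  C: 7 × 12.011 = 84.077
  Cl: 1 × 35.450 = 35.450
  H: 13 × 1.008 = 13.104
  O: 2 × 15.999 = 31.998
Sum: 7×12.011 + 1×35.450 + 13×1.008 + 2×15.999 = 164.629 → 164.63 g/mol.

164.63 g/mol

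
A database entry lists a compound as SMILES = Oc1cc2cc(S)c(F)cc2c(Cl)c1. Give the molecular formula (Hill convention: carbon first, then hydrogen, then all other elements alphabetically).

Walk through each heavy atom and fill implicit hydrogens from standard valence (C 4, N 3, O 2, S 2, halogen 1); for lowercase aromatic atoms, an aromatic c carries 1 H when it has two neighbours and 0 H with three, and aromatic n carries 0 H:
  atom 1: O, bond orders sum to 1 (valence 2) → 1 H
  atom 2: aromatic c, 3 neighbours → 0 H
  atom 3: aromatic c, 2 neighbours → 1 H
  atom 4: aromatic c, 3 neighbours → 0 H
  atom 5: aromatic c, 2 neighbours → 1 H
  atom 6: aromatic c, 3 neighbours → 0 H
  atom 7: S, bond orders sum to 1 (valence 2) → 1 H
  atom 8: aromatic c, 3 neighbours → 0 H
  atom 9: F (halogen, monovalent) → 0 H
  atom 10: aromatic c, 2 neighbours → 1 H
  atom 11: aromatic c, 3 neighbours → 0 H
  atom 12: aromatic c, 3 neighbours → 0 H
  atom 13: Cl (halogen, monovalent) → 0 H
  atom 14: aromatic c, 2 neighbours → 1 H
Totals → C:10, H:6, Cl:1, F:1, O:1, S:1.

C10H6ClFOS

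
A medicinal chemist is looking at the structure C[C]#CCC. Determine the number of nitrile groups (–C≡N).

0

Scan the SMILES for the nitrile motif — none present.
Groups that are present: 1 alkyne.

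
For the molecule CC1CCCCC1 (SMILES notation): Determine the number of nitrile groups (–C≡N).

0

Scan the SMILES for the nitrile motif — none present.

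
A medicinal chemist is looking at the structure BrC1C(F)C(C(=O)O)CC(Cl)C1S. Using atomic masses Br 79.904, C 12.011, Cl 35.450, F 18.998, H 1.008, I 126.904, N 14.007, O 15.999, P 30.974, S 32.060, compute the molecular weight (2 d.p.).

First, the molecular formula is C7H9BrClFO2S (counting implicit H from valence).
  Br: 1 × 79.904 = 79.904
  C: 7 × 12.011 = 84.077
  Cl: 1 × 35.450 = 35.450
  F: 1 × 18.998 = 18.998
  H: 9 × 1.008 = 9.072
  O: 2 × 15.999 = 31.998
  S: 1 × 32.060 = 32.060
Sum: 1×79.904 + 7×12.011 + 1×35.450 + 1×18.998 + 9×1.008 + 2×15.999 + 1×32.060 = 291.559 → 291.56 g/mol.

291.56 g/mol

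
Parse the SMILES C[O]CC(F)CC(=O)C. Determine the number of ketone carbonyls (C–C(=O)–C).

The ketone motif appears at heavy-atom position 7 in the SMILES.
Other groups present: 1 ether.
Ketone count: 1.

1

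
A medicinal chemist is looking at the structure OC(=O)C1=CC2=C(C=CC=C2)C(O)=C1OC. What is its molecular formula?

C12H10O4

Walk through each heavy atom and fill implicit hydrogens from standard valence (C 4, N 3, O 2, S 2, halogen 1):
  atom 1: O, bond orders sum to 1 (valence 2) → 1 H
  atom 2: C, bond orders sum to 4 (valence 4) → 0 H
  atom 3: O, bond orders sum to 2 (valence 2) → 0 H
  atom 4: C, bond orders sum to 4 (valence 4) → 0 H
  atom 5: C, bond orders sum to 3 (valence 4) → 1 H
  atom 6: C, bond orders sum to 4 (valence 4) → 0 H
  atom 7: C, bond orders sum to 4 (valence 4) → 0 H
  atom 8: C, bond orders sum to 3 (valence 4) → 1 H
  atom 9: C, bond orders sum to 3 (valence 4) → 1 H
  atom 10: C, bond orders sum to 3 (valence 4) → 1 H
  atom 11: C, bond orders sum to 3 (valence 4) → 1 H
  atom 12: C, bond orders sum to 4 (valence 4) → 0 H
  atom 13: O, bond orders sum to 1 (valence 2) → 1 H
  atom 14: C, bond orders sum to 4 (valence 4) → 0 H
  atom 15: O, bond orders sum to 2 (valence 2) → 0 H
  atom 16: C, bond orders sum to 1 (valence 4) → 3 H
Totals → C:12, H:10, O:4.
In Hill order: C12H10O4.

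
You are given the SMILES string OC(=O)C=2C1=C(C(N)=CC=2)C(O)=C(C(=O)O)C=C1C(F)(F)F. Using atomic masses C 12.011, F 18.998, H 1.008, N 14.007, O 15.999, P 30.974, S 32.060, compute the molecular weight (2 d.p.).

First, the molecular formula is C13H8F3NO5 (counting implicit H from valence).
  C: 13 × 12.011 = 156.143
  F: 3 × 18.998 = 56.994
  H: 8 × 1.008 = 8.064
  N: 1 × 14.007 = 14.007
  O: 5 × 15.999 = 79.995
Sum: 13×12.011 + 3×18.998 + 8×1.008 + 1×14.007 + 5×15.999 = 315.203 → 315.20 g/mol.

315.20 g/mol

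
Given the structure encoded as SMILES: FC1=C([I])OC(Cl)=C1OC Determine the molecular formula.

C5H3ClFIO2

Walk through each heavy atom and fill implicit hydrogens from standard valence (C 4, N 3, O 2, S 2, halogen 1):
  atom 1: F (halogen, monovalent) → 0 H
  atom 2: C, bond orders sum to 4 (valence 4) → 0 H
  atom 3: C, bond orders sum to 4 (valence 4) → 0 H
  atom 4: I with explicit H count 0
  atom 5: O, bond orders sum to 2 (valence 2) → 0 H
  atom 6: C, bond orders sum to 4 (valence 4) → 0 H
  atom 7: Cl (halogen, monovalent) → 0 H
  atom 8: C, bond orders sum to 4 (valence 4) → 0 H
  atom 9: O, bond orders sum to 2 (valence 2) → 0 H
  atom 10: C, bond orders sum to 1 (valence 4) → 3 H
Totals → C:5, H:3, Cl:1, F:1, I:1, O:2.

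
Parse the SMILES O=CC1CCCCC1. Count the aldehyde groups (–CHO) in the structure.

1

The aldehyde motif appears at heavy-atom position 2 in the SMILES.
Aldehyde count: 1.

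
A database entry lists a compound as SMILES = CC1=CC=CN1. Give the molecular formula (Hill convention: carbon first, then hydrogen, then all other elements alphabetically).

C5H7N

Walk through each heavy atom and fill implicit hydrogens from standard valence (C 4, N 3, O 2, S 2, halogen 1):
  atom 1: C, bond orders sum to 1 (valence 4) → 3 H
  atom 2: C, bond orders sum to 4 (valence 4) → 0 H
  atom 3: C, bond orders sum to 3 (valence 4) → 1 H
  atom 4: C, bond orders sum to 3 (valence 4) → 1 H
  atom 5: C, bond orders sum to 3 (valence 4) → 1 H
  atom 6: N, bond orders sum to 2 (valence 3) → 1 H
Totals → C:5, H:7, N:1.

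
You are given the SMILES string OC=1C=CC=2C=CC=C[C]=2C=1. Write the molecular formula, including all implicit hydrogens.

C10H8O

Walk through each heavy atom and fill implicit hydrogens from standard valence (C 4, N 3, O 2, S 2, halogen 1):
  atom 1: O, bond orders sum to 1 (valence 2) → 1 H
  atom 2: C, bond orders sum to 4 (valence 4) → 0 H
  atom 3: C, bond orders sum to 3 (valence 4) → 1 H
  atom 4: C, bond orders sum to 3 (valence 4) → 1 H
  atom 5: C, bond orders sum to 4 (valence 4) → 0 H
  atom 6: C, bond orders sum to 3 (valence 4) → 1 H
  atom 7: C, bond orders sum to 3 (valence 4) → 1 H
  atom 8: C, bond orders sum to 3 (valence 4) → 1 H
  atom 9: C, bond orders sum to 3 (valence 4) → 1 H
  atom 10: C with explicit H count 0
  atom 11: C, bond orders sum to 3 (valence 4) → 1 H
Totals → C:10, H:8, O:1.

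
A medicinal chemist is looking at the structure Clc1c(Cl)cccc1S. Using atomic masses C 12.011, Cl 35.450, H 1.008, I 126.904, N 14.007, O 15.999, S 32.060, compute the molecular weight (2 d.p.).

179.06 g/mol

First, the molecular formula is C6H4Cl2S (counting implicit H from valence).
  C: 6 × 12.011 = 72.066
  Cl: 2 × 35.450 = 70.900
  H: 4 × 1.008 = 4.032
  S: 1 × 32.060 = 32.060
Sum: 6×12.011 + 2×35.450 + 4×1.008 + 1×32.060 = 179.058 → 179.06 g/mol.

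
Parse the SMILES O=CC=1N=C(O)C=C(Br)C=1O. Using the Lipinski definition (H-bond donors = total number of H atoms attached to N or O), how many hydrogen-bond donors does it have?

2

Donors: find every N or O and count the H atoms it carries.
  atom 1 (O): bond orders sum to 2 → 0 H
  atom 4 (N): bond orders sum to 3 → 0 H
  atom 6 (O): bond orders sum to 1 → 1 H
  atom 11 (O): bond orders sum to 1 → 1 H
Lipinski HBD = 2.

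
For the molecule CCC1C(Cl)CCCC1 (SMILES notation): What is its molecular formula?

C8H15Cl

Walk through each heavy atom and fill implicit hydrogens from standard valence (C 4, N 3, O 2, S 2, halogen 1):
  atom 1: C, bond orders sum to 1 (valence 4) → 3 H
  atom 2: C, bond orders sum to 2 (valence 4) → 2 H
  atom 3: C, bond orders sum to 3 (valence 4) → 1 H
  atom 4: C, bond orders sum to 3 (valence 4) → 1 H
  atom 5: Cl (halogen, monovalent) → 0 H
  atom 6: C, bond orders sum to 2 (valence 4) → 2 H
  atom 7: C, bond orders sum to 2 (valence 4) → 2 H
  atom 8: C, bond orders sum to 2 (valence 4) → 2 H
  atom 9: C, bond orders sum to 2 (valence 4) → 2 H
Totals → C:8, H:15, Cl:1.
In Hill order: C8H15Cl.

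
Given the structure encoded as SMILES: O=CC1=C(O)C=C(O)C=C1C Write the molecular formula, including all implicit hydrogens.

Walk through each heavy atom and fill implicit hydrogens from standard valence (C 4, N 3, O 2, S 2, halogen 1):
  atom 1: O, bond orders sum to 2 (valence 2) → 0 H
  atom 2: C, bond orders sum to 3 (valence 4) → 1 H
  atom 3: C, bond orders sum to 4 (valence 4) → 0 H
  atom 4: C, bond orders sum to 4 (valence 4) → 0 H
  atom 5: O, bond orders sum to 1 (valence 2) → 1 H
  atom 6: C, bond orders sum to 3 (valence 4) → 1 H
  atom 7: C, bond orders sum to 4 (valence 4) → 0 H
  atom 8: O, bond orders sum to 1 (valence 2) → 1 H
  atom 9: C, bond orders sum to 3 (valence 4) → 1 H
  atom 10: C, bond orders sum to 4 (valence 4) → 0 H
  atom 11: C, bond orders sum to 1 (valence 4) → 3 H
Totals → C:8, H:8, O:3.

C8H8O3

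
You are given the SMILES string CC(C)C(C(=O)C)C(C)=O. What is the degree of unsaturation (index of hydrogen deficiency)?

2

Degree of unsaturation = (number of rings) + (number of π bonds).
Ring closures in the SMILES: 0.
π bonds: 2 double bonds (each 1 DoU) → 2 DoU from unsaturation.
Total DoU = 0 + 2 = 2.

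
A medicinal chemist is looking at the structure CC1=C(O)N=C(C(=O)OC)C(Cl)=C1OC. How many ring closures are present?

In SMILES, each pair of matching ring-closure digits denotes one ring-closing bond; the number of such bonds equals the number of independent rings.
Ring-closure bonds here: 1.

1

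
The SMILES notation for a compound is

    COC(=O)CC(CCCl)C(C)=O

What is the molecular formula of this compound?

C8H13ClO3

Walk through each heavy atom and fill implicit hydrogens from standard valence (C 4, N 3, O 2, S 2, halogen 1):
  atom 1: C, bond orders sum to 1 (valence 4) → 3 H
  atom 2: O, bond orders sum to 2 (valence 2) → 0 H
  atom 3: C, bond orders sum to 4 (valence 4) → 0 H
  atom 4: O, bond orders sum to 2 (valence 2) → 0 H
  atom 5: C, bond orders sum to 2 (valence 4) → 2 H
  atom 6: C, bond orders sum to 3 (valence 4) → 1 H
  atom 7: C, bond orders sum to 2 (valence 4) → 2 H
  atom 8: C, bond orders sum to 2 (valence 4) → 2 H
  atom 9: Cl (halogen, monovalent) → 0 H
  atom 10: C, bond orders sum to 4 (valence 4) → 0 H
  atom 11: C, bond orders sum to 1 (valence 4) → 3 H
  atom 12: O, bond orders sum to 2 (valence 2) → 0 H
Totals → C:8, H:13, Cl:1, O:3.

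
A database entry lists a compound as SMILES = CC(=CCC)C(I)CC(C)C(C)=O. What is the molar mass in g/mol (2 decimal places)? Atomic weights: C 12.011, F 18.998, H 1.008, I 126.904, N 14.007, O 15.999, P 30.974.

294.18 g/mol

First, the molecular formula is C11H19IO (counting implicit H from valence).
  C: 11 × 12.011 = 132.121
  H: 19 × 1.008 = 19.152
  I: 1 × 126.904 = 126.904
  O: 1 × 15.999 = 15.999
Sum: 11×12.011 + 19×1.008 + 1×126.904 + 1×15.999 = 294.176 → 294.18 g/mol.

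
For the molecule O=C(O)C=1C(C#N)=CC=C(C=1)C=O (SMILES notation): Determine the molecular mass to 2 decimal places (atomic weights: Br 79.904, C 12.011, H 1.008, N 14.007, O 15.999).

175.14 g/mol

First, the molecular formula is C9H5NO3 (counting implicit H from valence).
  C: 9 × 12.011 = 108.099
  H: 5 × 1.008 = 5.040
  N: 1 × 14.007 = 14.007
  O: 3 × 15.999 = 47.997
Sum: 9×12.011 + 5×1.008 + 1×14.007 + 3×15.999 = 175.143 → 175.14 g/mol.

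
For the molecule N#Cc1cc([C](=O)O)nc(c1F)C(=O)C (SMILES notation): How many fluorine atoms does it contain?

1

Scan the SMILES for F atoms (remember two-letter symbols like Cl and Br are single atoms).
Fluorine count: 1.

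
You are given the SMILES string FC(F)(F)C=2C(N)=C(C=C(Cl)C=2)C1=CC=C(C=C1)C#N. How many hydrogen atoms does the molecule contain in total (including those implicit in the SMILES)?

Walk through each heavy atom and fill implicit hydrogens from standard valence (C 4, N 3, O 2, S 2, halogen 1):
  atom 1: F (halogen, monovalent) → 0 H
  atom 2: C, bond orders sum to 4 (valence 4) → 0 H
  atom 3: F (halogen, monovalent) → 0 H
  atom 4: F (halogen, monovalent) → 0 H
  atom 5: C, bond orders sum to 4 (valence 4) → 0 H
  atom 6: C, bond orders sum to 4 (valence 4) → 0 H
  atom 7: N, bond orders sum to 1 (valence 3) → 2 H
  atom 8: C, bond orders sum to 4 (valence 4) → 0 H
  atom 9: C, bond orders sum to 3 (valence 4) → 1 H
  atom 10: C, bond orders sum to 4 (valence 4) → 0 H
  atom 11: Cl (halogen, monovalent) → 0 H
  atom 12: C, bond orders sum to 3 (valence 4) → 1 H
  atom 13: C, bond orders sum to 4 (valence 4) → 0 H
  atom 14: C, bond orders sum to 3 (valence 4) → 1 H
  atom 15: C, bond orders sum to 3 (valence 4) → 1 H
  atom 16: C, bond orders sum to 4 (valence 4) → 0 H
  atom 17: C, bond orders sum to 3 (valence 4) → 1 H
  atom 18: C, bond orders sum to 3 (valence 4) → 1 H
  atom 19: C, bond orders sum to 4 (valence 4) → 0 H
  atom 20: N, bond orders sum to 3 (valence 3) → 0 H
Total hydrogens: 8.

8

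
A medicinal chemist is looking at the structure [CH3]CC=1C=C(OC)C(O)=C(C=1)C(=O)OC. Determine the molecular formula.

C11H14O4

Walk through each heavy atom and fill implicit hydrogens from standard valence (C 4, N 3, O 2, S 2, halogen 1):
  atom 1: C with explicit H count 3
  atom 2: C, bond orders sum to 2 (valence 4) → 2 H
  atom 3: C, bond orders sum to 4 (valence 4) → 0 H
  atom 4: C, bond orders sum to 3 (valence 4) → 1 H
  atom 5: C, bond orders sum to 4 (valence 4) → 0 H
  atom 6: O, bond orders sum to 2 (valence 2) → 0 H
  atom 7: C, bond orders sum to 1 (valence 4) → 3 H
  atom 8: C, bond orders sum to 4 (valence 4) → 0 H
  atom 9: O, bond orders sum to 1 (valence 2) → 1 H
  atom 10: C, bond orders sum to 4 (valence 4) → 0 H
  atom 11: C, bond orders sum to 3 (valence 4) → 1 H
  atom 12: C, bond orders sum to 4 (valence 4) → 0 H
  atom 13: O, bond orders sum to 2 (valence 2) → 0 H
  atom 14: O, bond orders sum to 2 (valence 2) → 0 H
  atom 15: C, bond orders sum to 1 (valence 4) → 3 H
Totals → C:11, H:14, O:4.
In Hill order: C11H14O4.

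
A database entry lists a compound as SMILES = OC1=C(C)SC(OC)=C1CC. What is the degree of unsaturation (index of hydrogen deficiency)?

3

Degree of unsaturation = (number of rings) + (number of π bonds).
Ring closures in the SMILES: 1.
π bonds: 2 double bonds (each 1 DoU) → 2 DoU from unsaturation.
Total DoU = 1 + 2 = 3.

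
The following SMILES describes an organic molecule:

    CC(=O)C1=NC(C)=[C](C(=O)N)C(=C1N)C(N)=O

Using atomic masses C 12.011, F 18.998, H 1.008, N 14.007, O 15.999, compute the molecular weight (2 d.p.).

236.23 g/mol

First, the molecular formula is C10H12N4O3 (counting implicit H from valence).
  C: 10 × 12.011 = 120.110
  H: 12 × 1.008 = 12.096
  N: 4 × 14.007 = 56.028
  O: 3 × 15.999 = 47.997
Sum: 10×12.011 + 12×1.008 + 4×14.007 + 3×15.999 = 236.231 → 236.23 g/mol.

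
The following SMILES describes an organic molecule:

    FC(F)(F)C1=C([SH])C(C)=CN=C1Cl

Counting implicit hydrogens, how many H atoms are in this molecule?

Walk through each heavy atom and fill implicit hydrogens from standard valence (C 4, N 3, O 2, S 2, halogen 1):
  atom 1: F (halogen, monovalent) → 0 H
  atom 2: C, bond orders sum to 4 (valence 4) → 0 H
  atom 3: F (halogen, monovalent) → 0 H
  atom 4: F (halogen, monovalent) → 0 H
  atom 5: C, bond orders sum to 4 (valence 4) → 0 H
  atom 6: C, bond orders sum to 4 (valence 4) → 0 H
  atom 7: S with explicit H count 1
  atom 8: C, bond orders sum to 4 (valence 4) → 0 H
  atom 9: C, bond orders sum to 1 (valence 4) → 3 H
  atom 10: C, bond orders sum to 3 (valence 4) → 1 H
  atom 11: N, bond orders sum to 3 (valence 3) → 0 H
  atom 12: C, bond orders sum to 4 (valence 4) → 0 H
  atom 13: Cl (halogen, monovalent) → 0 H
Total hydrogens: 5.

5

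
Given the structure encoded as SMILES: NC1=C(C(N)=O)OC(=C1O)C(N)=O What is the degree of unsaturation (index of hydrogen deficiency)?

Degree of unsaturation = (number of rings) + (number of π bonds).
Ring closures in the SMILES: 1.
π bonds: 4 double bonds (each 1 DoU) → 4 DoU from unsaturation.
Total DoU = 1 + 4 = 5.

5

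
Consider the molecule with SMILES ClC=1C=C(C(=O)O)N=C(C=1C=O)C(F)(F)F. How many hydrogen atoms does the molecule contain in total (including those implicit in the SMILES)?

Walk through each heavy atom and fill implicit hydrogens from standard valence (C 4, N 3, O 2, S 2, halogen 1):
  atom 1: Cl (halogen, monovalent) → 0 H
  atom 2: C, bond orders sum to 4 (valence 4) → 0 H
  atom 3: C, bond orders sum to 3 (valence 4) → 1 H
  atom 4: C, bond orders sum to 4 (valence 4) → 0 H
  atom 5: C, bond orders sum to 4 (valence 4) → 0 H
  atom 6: O, bond orders sum to 2 (valence 2) → 0 H
  atom 7: O, bond orders sum to 1 (valence 2) → 1 H
  atom 8: N, bond orders sum to 3 (valence 3) → 0 H
  atom 9: C, bond orders sum to 4 (valence 4) → 0 H
  atom 10: C, bond orders sum to 4 (valence 4) → 0 H
  atom 11: C, bond orders sum to 3 (valence 4) → 1 H
  atom 12: O, bond orders sum to 2 (valence 2) → 0 H
  atom 13: C, bond orders sum to 4 (valence 4) → 0 H
  atom 14: F (halogen, monovalent) → 0 H
  atom 15: F (halogen, monovalent) → 0 H
  atom 16: F (halogen, monovalent) → 0 H
Total hydrogens: 3.

3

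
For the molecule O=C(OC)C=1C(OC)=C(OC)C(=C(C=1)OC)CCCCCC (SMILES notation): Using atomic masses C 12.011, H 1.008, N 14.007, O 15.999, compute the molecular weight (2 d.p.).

First, the molecular formula is C17H26O5 (counting implicit H from valence).
  C: 17 × 12.011 = 204.187
  H: 26 × 1.008 = 26.208
  O: 5 × 15.999 = 79.995
Sum: 17×12.011 + 26×1.008 + 5×15.999 = 310.390 → 310.39 g/mol.

310.39 g/mol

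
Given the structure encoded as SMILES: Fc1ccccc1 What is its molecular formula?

Walk through each heavy atom and fill implicit hydrogens from standard valence (C 4, N 3, O 2, S 2, halogen 1); for lowercase aromatic atoms, an aromatic c carries 1 H when it has two neighbours and 0 H with three, and aromatic n carries 0 H:
  atom 1: F (halogen, monovalent) → 0 H
  atom 2: aromatic c, 3 neighbours → 0 H
  atom 3: aromatic c, 2 neighbours → 1 H
  atom 4: aromatic c, 2 neighbours → 1 H
  atom 5: aromatic c, 2 neighbours → 1 H
  atom 6: aromatic c, 2 neighbours → 1 H
  atom 7: aromatic c, 2 neighbours → 1 H
Totals → C:6, H:5, F:1.
In Hill order: C6H5F.

C6H5F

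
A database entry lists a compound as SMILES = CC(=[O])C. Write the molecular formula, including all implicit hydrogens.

C3H6O

Walk through each heavy atom and fill implicit hydrogens from standard valence (C 4, N 3, O 2, S 2, halogen 1):
  atom 1: C, bond orders sum to 1 (valence 4) → 3 H
  atom 2: C, bond orders sum to 4 (valence 4) → 0 H
  atom 3: O with explicit H count 0
  atom 4: C, bond orders sum to 1 (valence 4) → 3 H
Totals → C:3, H:6, O:1.
In Hill order: C3H6O.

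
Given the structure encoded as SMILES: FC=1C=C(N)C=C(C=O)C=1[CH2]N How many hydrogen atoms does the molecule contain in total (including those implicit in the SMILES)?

9

Walk through each heavy atom and fill implicit hydrogens from standard valence (C 4, N 3, O 2, S 2, halogen 1):
  atom 1: F (halogen, monovalent) → 0 H
  atom 2: C, bond orders sum to 4 (valence 4) → 0 H
  atom 3: C, bond orders sum to 3 (valence 4) → 1 H
  atom 4: C, bond orders sum to 4 (valence 4) → 0 H
  atom 5: N, bond orders sum to 1 (valence 3) → 2 H
  atom 6: C, bond orders sum to 3 (valence 4) → 1 H
  atom 7: C, bond orders sum to 4 (valence 4) → 0 H
  atom 8: C, bond orders sum to 3 (valence 4) → 1 H
  atom 9: O, bond orders sum to 2 (valence 2) → 0 H
  atom 10: C, bond orders sum to 4 (valence 4) → 0 H
  atom 11: C with explicit H count 2
  atom 12: N, bond orders sum to 1 (valence 3) → 2 H
Total hydrogens: 9.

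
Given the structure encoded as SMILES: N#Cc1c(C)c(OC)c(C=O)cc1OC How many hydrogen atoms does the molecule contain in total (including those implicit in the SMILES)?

Walk through each heavy atom and fill implicit hydrogens from standard valence (C 4, N 3, O 2, S 2, halogen 1); for lowercase aromatic atoms, an aromatic c carries 1 H when it has two neighbours and 0 H with three, and aromatic n carries 0 H:
  atom 1: N, bond orders sum to 3 (valence 3) → 0 H
  atom 2: C, bond orders sum to 4 (valence 4) → 0 H
  atom 3: aromatic c, 3 neighbours → 0 H
  atom 4: aromatic c, 3 neighbours → 0 H
  atom 5: C, bond orders sum to 1 (valence 4) → 3 H
  atom 6: aromatic c, 3 neighbours → 0 H
  atom 7: O, bond orders sum to 2 (valence 2) → 0 H
  atom 8: C, bond orders sum to 1 (valence 4) → 3 H
  atom 9: aromatic c, 3 neighbours → 0 H
  atom 10: C, bond orders sum to 3 (valence 4) → 1 H
  atom 11: O, bond orders sum to 2 (valence 2) → 0 H
  atom 12: aromatic c, 2 neighbours → 1 H
  atom 13: aromatic c, 3 neighbours → 0 H
  atom 14: O, bond orders sum to 2 (valence 2) → 0 H
  atom 15: C, bond orders sum to 1 (valence 4) → 3 H
Total hydrogens: 11.

11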